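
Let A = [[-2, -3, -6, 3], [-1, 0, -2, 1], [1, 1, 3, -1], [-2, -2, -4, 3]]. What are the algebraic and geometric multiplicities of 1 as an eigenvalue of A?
algebraic multiplicity 4, geometric multiplicity 3

The characteristic polynomial is (x - 1)^4, so the factor x - 1 appears with exponent 4: the algebraic multiplicity is 4.

rank(A - I) = 1, so the eigenspace has dimension 4 - 1 = 3: the geometric multiplicity is 3.

Since 3 < 4, A is not diagonalizable.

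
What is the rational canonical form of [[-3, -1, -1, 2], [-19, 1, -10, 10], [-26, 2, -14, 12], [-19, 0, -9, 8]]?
The invariant factors of A (the non-unit diagonal entries of the Smith normal form of xI - A over ℚ[x]) are (x + 2)(x + 4)(x^2 + 2x - 2), each dividing the next. The characteristic polynomial is their product, (x + 2)(x + 4)(x^2 + 2x - 2).

The rational canonical form is the block-diagonal matrix of companion matrices C(f_i):
R = [[0, 0, 0, 16], [1, 0, 0, -4], [0, 1, 0, -18], [0, 0, 1, -8]].

Note the characteristic polynomial does not split into linear factors over ℚ, so A has no Jordan form over ℚ; the rational canonical form exists over any field.

R = [[0, 0, 0, 16], [1, 0, 0, -4], [0, 1, 0, -18], [0, 0, 1, -8]]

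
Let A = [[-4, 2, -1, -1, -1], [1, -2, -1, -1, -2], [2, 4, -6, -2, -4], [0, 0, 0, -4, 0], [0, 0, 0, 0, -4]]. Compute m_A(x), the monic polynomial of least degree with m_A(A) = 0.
m_A(x) = (x + 4)^3

The characteristic polynomial factors as (x + 4)^5. The minimal polynomial is ∏(x - λ)^{k_λ} where k_λ is the size of the largest Jordan block at λ.

For λ = -4: rank(A + 4I) = 2, and the largest Jordan block has size 3 (the smallest k with rank((A + 4I)^k) = rank((A + 4I)^(k+1))).

So m_A(x) = (x + 4)^3.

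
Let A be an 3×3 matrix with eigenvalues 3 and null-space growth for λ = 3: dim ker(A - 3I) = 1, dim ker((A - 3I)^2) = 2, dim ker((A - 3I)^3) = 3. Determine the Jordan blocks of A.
Jordan blocks: (3, 3)

λ = 3: successive nullity increments [1, 1, 1] count blocks of size ≥ k; block sizes are [3].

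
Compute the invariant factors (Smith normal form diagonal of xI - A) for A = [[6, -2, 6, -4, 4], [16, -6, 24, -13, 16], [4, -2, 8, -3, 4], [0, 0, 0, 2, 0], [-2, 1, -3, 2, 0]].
x - 2, (x - 2)^2, (x - 2)^2

The Jordan structure of A has elementary divisors (x - 2)^2, (x - 2)^2, (x - 2). Arranging the block sizes at each eigenvalue in decreasing order and taking row products gives the invariant factors.

Invariant factors (smallest first, each dividing the next): x - 2, (x - 2)^2, (x - 2)^2.

Check: the last factor (x - 2)^2 is the minimal polynomial, and the product (x - 2)^5 is the characteristic polynomial.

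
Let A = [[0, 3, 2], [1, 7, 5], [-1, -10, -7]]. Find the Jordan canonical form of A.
The characteristic polynomial is det(xI - A) = x^3, so the eigenvalues are 0 (algebraic multiplicity 3).

For λ = 0: rank(A) = 2, rank(A^2) = 1, rank(A^3) = 0. The eigenspace has dimension 3 - 2 = 1, so there is 1 Jordan block; the rank sequence gives block sizes [3].

Assembling the blocks gives the Jordan form J above.

J = [[0, 1, 0], [0, 0, 1], [0, 0, 0]]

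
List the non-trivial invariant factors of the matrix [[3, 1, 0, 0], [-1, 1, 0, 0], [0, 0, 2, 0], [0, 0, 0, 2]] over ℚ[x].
The Jordan structure of A has elementary divisors (x - 2)^2, (x - 2), (x - 2). Arranging the block sizes at each eigenvalue in decreasing order and taking row products gives the invariant factors.

Invariant factors (smallest first, each dividing the next): x - 2, x - 2, (x - 2)^2.

Check: the last factor (x - 2)^2 is the minimal polynomial, and the product (x - 2)^4 is the characteristic polynomial.

x - 2, x - 2, (x - 2)^2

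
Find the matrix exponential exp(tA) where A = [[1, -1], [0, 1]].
A has Jordan form J = [[1, 1], [0, 1]] with A = PJP^{-1}, so e^{tA} = P e^{tJ} P^{-1}.

For a Jordan block J_k(λ), e^{tJ_k(λ)} = e^{λt} · (I + tN + t^2 N^2/2! + ... + t^{k-1} N^{k-1}/(k-1)!) where N is the nilpotent superdiagonal part.

Assembling the blocks and conjugating back gives the entries of e^{tA} as shown above.

e^{tA} = [[e^{t}, -t*e^{t}], [0, e^{t}]]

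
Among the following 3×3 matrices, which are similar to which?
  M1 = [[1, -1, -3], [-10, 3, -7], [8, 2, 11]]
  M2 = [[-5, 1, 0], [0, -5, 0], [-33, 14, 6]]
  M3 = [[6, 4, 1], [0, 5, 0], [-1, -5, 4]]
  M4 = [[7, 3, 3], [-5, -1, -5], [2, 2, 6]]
3 classes: {M1, M3}, {M2}, {M4}

Characteristic polynomials: χ_{M1} = (x - 5)^3, χ_{M2} = (x - 6)(x + 5)^2, χ_{M3} = (x - 5)^3, χ_{M4} = (x - 4)^3.

{M1, M3}: invariant factors (x - 5)^3.

{M2}: invariant factors (x - 6)(x + 5)^2.

{M4}: invariant factors x - 4, (x - 4)^2.

Matrices are similar if and only if their invariant-factor lists agree; the partition into similarity classes is {M1, M3}, {M2}, {M4}.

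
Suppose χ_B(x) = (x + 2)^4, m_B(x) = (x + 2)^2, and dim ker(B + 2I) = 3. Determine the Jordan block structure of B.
Jordan blocks: (-2, 2), (-2, 1), (-2, 1)

λ = -2: algebraic multiplicity 4 (exponent in χ_B), largest block size 2 (exponent in m_B), 3 blocks (geometric multiplicity). These force block sizes [2, 1, 1].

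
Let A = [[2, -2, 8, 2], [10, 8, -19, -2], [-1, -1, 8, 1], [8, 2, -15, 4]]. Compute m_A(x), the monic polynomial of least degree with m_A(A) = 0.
m_A(x) = (x - 6)^3(x - 4)

The characteristic polynomial factors as (x - 6)^3(x - 4). The minimal polynomial is ∏(x - λ)^{k_λ} where k_λ is the size of the largest Jordan block at λ.

For λ = 4: rank(A - 4I) = 3, and the largest Jordan block has size 1 (the smallest k with rank((A - 4I)^k) = rank((A - 4I)^(k+1))).
For λ = 6: rank(A - 6I) = 3, and the largest Jordan block has size 3 (the smallest k with rank((A - 6I)^k) = rank((A - 6I)^(k+1))).

So m_A(x) = (x - 6)^3(x - 4).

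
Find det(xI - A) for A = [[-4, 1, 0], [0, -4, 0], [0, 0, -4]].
χ_A(x) = (x + 4)^3

xI - A = [[x + 4, -1, 0], [0, x + 4, 0], [0, 0, x + 4]].

Expanding det(xI - A) along the first row:
det(xI - A) = + (x + 4)·det([[x + 4, 0], [0, x + 4]]) - (-1)·det([[0, 0], [0, x + 4]]) + (0)·det([[0, x + 4], [0, 0]]).

Evaluating gives χ_A(x) = x^3 + 12x^2 + 48x + 64 = (x + 4)^3.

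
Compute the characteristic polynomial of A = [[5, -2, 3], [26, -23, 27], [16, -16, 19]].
xI - A = [[x - 5, 2, -3], [-26, x + 23, -27], [-16, 16, x - 19]].

Expanding det(xI - A) along the first row:
det(xI - A) = + (x - 5)·det([[x + 23, -27], [16, x - 19]]) - (2)·det([[-26, -27], [-16, x - 19]]) + (-3)·det([[-26, x + 23], [-16, 16]]).

Evaluating gives χ_A(x) = x^3 - x^2 - 21x + 45 = (x - 3)^2(x + 5).

χ_A(x) = (x - 3)^2(x + 5)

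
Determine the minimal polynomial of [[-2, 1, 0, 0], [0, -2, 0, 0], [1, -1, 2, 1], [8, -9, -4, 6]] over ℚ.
The characteristic polynomial factors as (x - 4)^2(x + 2)^2. The minimal polynomial is ∏(x - λ)^{k_λ} where k_λ is the size of the largest Jordan block at λ.

For λ = -2: rank(A + 2I) = 3, and the largest Jordan block has size 2 (the smallest k with rank((A + 2I)^k) = rank((A + 2I)^(k+1))).
For λ = 4: rank(A - 4I) = 3, and the largest Jordan block has size 2 (the smallest k with rank((A - 4I)^k) = rank((A - 4I)^(k+1))).

So m_A(x) = (x - 4)^2(x + 2)^2.

m_A(x) = (x - 4)^2(x + 2)^2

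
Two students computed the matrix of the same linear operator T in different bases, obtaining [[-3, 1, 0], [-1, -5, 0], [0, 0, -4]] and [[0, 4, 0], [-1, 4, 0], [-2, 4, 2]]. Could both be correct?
No.

trace(A) = -12 but trace(B) = 6. The trace is a similarity invariant, so A and B are not similar.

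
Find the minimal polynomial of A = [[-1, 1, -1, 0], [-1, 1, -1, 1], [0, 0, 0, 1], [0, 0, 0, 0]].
m_A(x) = x^2

The characteristic polynomial factors as x^4. The minimal polynomial is ∏(x - λ)^{k_λ} where k_λ is the size of the largest Jordan block at λ.

For λ = 0: rank(A) = 2, and the largest Jordan block has size 2 (the smallest k with rank(A^k) = rank(A^(k+1))).

So m_A(x) = x^2.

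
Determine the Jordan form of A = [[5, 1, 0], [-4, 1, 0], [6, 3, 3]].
J = [[3, 1, 0], [0, 3, 0], [0, 0, 3]]

The characteristic polynomial is det(xI - A) = (x - 3)^3, so the eigenvalues are 3 (algebraic multiplicity 3).

For λ = 3: rank(A - 3I) = 1, rank((A - 3I)^2) = 0. The eigenspace has dimension 3 - 1 = 2, so there are 2 Jordan blocks; the rank sequence gives block sizes [2, 1].

Assembling the blocks gives the Jordan form J above.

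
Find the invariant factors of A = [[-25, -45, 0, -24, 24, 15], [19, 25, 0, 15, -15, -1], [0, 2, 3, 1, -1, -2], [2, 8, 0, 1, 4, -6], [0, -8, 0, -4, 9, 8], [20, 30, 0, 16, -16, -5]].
x - 5, (x - 5)(x - 3)^2(x + 4)^2

The Jordan structure of A has elementary divisors (x + 4)^2, (x - 3)^2, (x - 5), (x - 5). Arranging the block sizes at each eigenvalue in decreasing order and taking row products gives the invariant factors.

Invariant factors (smallest first, each dividing the next): x - 5, (x - 5)(x - 3)^2(x + 4)^2.

Check: the last factor (x - 5)(x - 3)^2(x + 4)^2 is the minimal polynomial, and the product (x - 5)^2(x - 3)^2(x + 4)^2 is the characteristic polynomial.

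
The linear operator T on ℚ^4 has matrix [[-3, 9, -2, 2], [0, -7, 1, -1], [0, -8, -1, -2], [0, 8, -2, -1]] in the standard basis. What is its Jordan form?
J = [[-3, 1, 0, 0], [0, -3, 1, 0], [0, 0, -3, 0], [0, 0, 0, -3]]

The characteristic polynomial is det(xI - A) = (x + 3)^4, so the eigenvalues are -3 (algebraic multiplicity 4).

For λ = -3: rank(A + 3I) = 2, rank((A + 3I)^2) = 1, rank((A + 3I)^3) = 0. The eigenspace has dimension 4 - 2 = 2, so there are 2 Jordan blocks; the rank sequence gives block sizes [3, 1].

Assembling the blocks gives the Jordan form J above.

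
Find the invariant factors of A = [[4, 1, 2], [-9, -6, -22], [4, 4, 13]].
(x - 5)(x - 3)^2

The Jordan structure of A has elementary divisors (x - 3)^2, (x - 5). Arranging the block sizes at each eigenvalue in decreasing order and taking row products gives the invariant factors.

Invariant factors (smallest first, each dividing the next): (x - 5)(x - 3)^2.

Check: the last factor (x - 5)(x - 3)^2 is the minimal polynomial, and the product (x - 5)(x - 3)^2 is the characteristic polynomial.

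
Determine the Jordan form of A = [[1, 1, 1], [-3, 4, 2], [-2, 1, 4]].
The characteristic polynomial is det(xI - A) = (x - 3)^3, so the eigenvalues are 3 (algebraic multiplicity 3).

For λ = 3: rank(A - 3I) = 2, rank((A - 3I)^2) = 1, rank((A - 3I)^3) = 0. The eigenspace has dimension 3 - 2 = 1, so there is 1 Jordan block; the rank sequence gives block sizes [3].

Assembling the blocks gives the Jordan form J above.

J = [[3, 1, 0], [0, 3, 1], [0, 0, 3]]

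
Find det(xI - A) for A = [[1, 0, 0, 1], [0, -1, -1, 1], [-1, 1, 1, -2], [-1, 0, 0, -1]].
xI - A = [[x - 1, 0, 0, -1], [0, x + 1, 1, -1], [1, -1, x - 1, 2], [1, 0, 0, x + 1]].

Expanding det(xI - A) along the first row:
det(xI - A) = + (x - 1)·det([[x + 1, 1, -1], [-1, x - 1, 2], [0, 0, x + 1]]) - (0)·det([[0, 1, -1], [1, x - 1, 2], [1, 0, x + 1]]) + (0)·det([[0, x + 1, -1], [1, -1, 2], [1, 0, x + 1]]) - (-1)·det([[0, x + 1, 1], [1, -1, x - 1], [1, 0, 0]]).

Evaluating gives χ_A(x) = x^4.

χ_A(x) = x^4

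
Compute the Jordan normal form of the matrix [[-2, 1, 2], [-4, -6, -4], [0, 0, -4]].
J = [[-4, 1, 0], [0, -4, 0], [0, 0, -4]]

The characteristic polynomial is det(xI - A) = (x + 4)^3, so the eigenvalues are -4 (algebraic multiplicity 3).

For λ = -4: rank(A + 4I) = 1, rank((A + 4I)^2) = 0. The eigenspace has dimension 3 - 1 = 2, so there are 2 Jordan blocks; the rank sequence gives block sizes [2, 1].

Assembling the blocks gives the Jordan form J above.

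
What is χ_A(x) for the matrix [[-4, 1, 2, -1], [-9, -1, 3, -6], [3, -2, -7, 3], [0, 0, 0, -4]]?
χ_A(x) = (x + 4)^4

xI - A = [[x + 4, -1, -2, 1], [9, x + 1, -3, 6], [-3, 2, x + 7, -3], [0, 0, 0, x + 4]].

Expanding det(xI - A) along the first row:
det(xI - A) = + (x + 4)·det([[x + 1, -3, 6], [2, x + 7, -3], [0, 0, x + 4]]) - (-1)·det([[9, -3, 6], [-3, x + 7, -3], [0, 0, x + 4]]) + (-2)·det([[9, x + 1, 6], [-3, 2, -3], [0, 0, x + 4]]) - (1)·det([[9, x + 1, -3], [-3, 2, x + 7], [0, 0, 0]]).

Evaluating gives χ_A(x) = x^4 + 16x^3 + 96x^2 + 256x + 256 = (x + 4)^4.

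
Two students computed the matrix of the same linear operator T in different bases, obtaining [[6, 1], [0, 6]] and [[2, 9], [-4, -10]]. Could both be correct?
No.

trace(A) = 12 but trace(B) = -8. The trace is a similarity invariant, so A and B are not similar.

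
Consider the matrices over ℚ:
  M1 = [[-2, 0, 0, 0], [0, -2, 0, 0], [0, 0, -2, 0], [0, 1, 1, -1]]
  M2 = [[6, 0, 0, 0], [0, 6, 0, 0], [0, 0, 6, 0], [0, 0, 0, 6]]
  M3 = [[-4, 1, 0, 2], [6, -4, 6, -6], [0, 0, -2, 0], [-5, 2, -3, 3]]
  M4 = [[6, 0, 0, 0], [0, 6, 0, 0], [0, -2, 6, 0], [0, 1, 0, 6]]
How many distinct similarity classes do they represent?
4 classes: {M1}, {M2}, {M3}, {M4}

Characteristic polynomials: χ_{M1} = (x + 1)(x + 2)^3, χ_{M2} = (x - 6)^4, χ_{M3} = (x + 1)(x + 2)^3, χ_{M4} = (x - 6)^4.

{M1}: invariant factors x + 2, x + 2, (x + 1)(x + 2).

{M2}: invariant factors x - 6, x - 6, x - 6, x - 6.

{M3}: invariant factors x + 2, (x + 1)(x + 2)^2.

{M4}: invariant factors x - 6, x - 6, (x - 6)^2.

Matrices are similar if and only if their invariant-factor lists agree; the partition into similarity classes is {M1}, {M2}, {M3}, {M4}.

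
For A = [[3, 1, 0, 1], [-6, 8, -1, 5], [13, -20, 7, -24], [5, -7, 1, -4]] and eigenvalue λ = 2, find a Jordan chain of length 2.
We seek v_1 ∈ ker((A - 2I)^2) \ ker(A - 2I), then set v_{i+1} = (A - 2I) v_i.

One such chain is v_1 = [[0, 0, 3, 1]]^T, v_2 = [[1, 2, -9, -3]]^T. Check: (A - 2I) v_2 = [[0, 0, 0, 0]]^T = 0.

v_1 = [[0, 0, 3, 1]]^T, v_2 = [[1, 2, -9, -3]]^T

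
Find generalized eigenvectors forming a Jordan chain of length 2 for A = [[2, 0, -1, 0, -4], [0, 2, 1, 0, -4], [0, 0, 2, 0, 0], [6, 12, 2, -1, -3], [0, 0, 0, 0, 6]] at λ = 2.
We seek v_1 ∈ ker((A - 2I)^2) \ ker(A - 2I), then set v_{i+1} = (A - 2I) v_i.

One such chain is v_1 = [[0, 0, 1, 0, 0]]^T, v_2 = [[-1, 1, 0, 2, 0]]^T. Check: (A - 2I) v_2 = [[0, 0, 0, 0, 0]]^T = 0.

v_1 = [[0, 0, 1, 0, 0]]^T, v_2 = [[-1, 1, 0, 2, 0]]^T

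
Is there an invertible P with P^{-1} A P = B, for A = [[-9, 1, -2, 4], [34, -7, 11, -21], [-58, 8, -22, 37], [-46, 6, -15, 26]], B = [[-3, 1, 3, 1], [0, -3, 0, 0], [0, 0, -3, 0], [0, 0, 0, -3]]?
No.

Both have characteristic polynomial (x + 3)^4, but the minimal polynomial of A is (x + 3)^3 while the minimal polynomial of B is (x + 3)^2. The minimal polynomial is a similarity invariant, so A and B are not similar.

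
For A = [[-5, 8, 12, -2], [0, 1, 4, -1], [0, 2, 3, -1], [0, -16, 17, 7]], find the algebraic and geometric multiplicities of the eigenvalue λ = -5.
algebraic multiplicity 1, geometric multiplicity 1

The characteristic polynomial is (x - 6)^2(x + 1)(x + 5), so the factor x + 5 appears with exponent 1: the algebraic multiplicity is 1.

rank(A + 5I) = 3, so the eigenspace has dimension 4 - 3 = 1: the geometric multiplicity is 1.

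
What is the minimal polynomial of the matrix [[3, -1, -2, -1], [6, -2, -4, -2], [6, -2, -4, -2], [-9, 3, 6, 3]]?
The characteristic polynomial factors as x^4. The minimal polynomial is ∏(x - λ)^{k_λ} where k_λ is the size of the largest Jordan block at λ.

For λ = 0: rank(A) = 1, and the largest Jordan block has size 2 (the smallest k with rank(A^k) = rank(A^(k+1))).

So m_A(x) = x^2.

m_A(x) = x^2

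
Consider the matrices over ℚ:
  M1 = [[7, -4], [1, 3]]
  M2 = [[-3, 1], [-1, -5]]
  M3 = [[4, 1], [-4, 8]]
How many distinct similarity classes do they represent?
Characteristic polynomials: χ_{M1} = (x - 5)^2, χ_{M2} = (x + 4)^2, χ_{M3} = (x - 6)^2.

{M1}: invariant factors (x - 5)^2.

{M2}: invariant factors (x + 4)^2.

{M3}: invariant factors (x - 6)^2.

Matrices are similar if and only if their invariant-factor lists agree; the partition into similarity classes is {M1}, {M2}, {M3}.

3 classes: {M1}, {M2}, {M3}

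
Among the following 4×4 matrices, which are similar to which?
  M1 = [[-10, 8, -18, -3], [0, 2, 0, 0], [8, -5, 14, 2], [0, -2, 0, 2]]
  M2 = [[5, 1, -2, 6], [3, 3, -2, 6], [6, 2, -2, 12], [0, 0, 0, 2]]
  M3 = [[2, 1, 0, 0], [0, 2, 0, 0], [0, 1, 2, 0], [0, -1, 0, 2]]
Characteristic polynomials: χ_{M1} = (x - 2)^4, χ_{M2} = (x - 2)^4, χ_{M3} = (x - 2)^4.

{M1}: invariant factors (x - 2)^2, (x - 2)^2.

{M2, M3}: invariant factors x - 2, x - 2, (x - 2)^2.

Matrices are similar if and only if their invariant-factor lists agree; the partition into similarity classes is {M1}, {M2, M3}.

2 classes: {M1}, {M2, M3}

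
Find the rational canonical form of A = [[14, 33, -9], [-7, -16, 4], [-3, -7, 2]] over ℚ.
R = [[0, 0, 1], [1, 0, -4], [0, 1, 0]]

The invariant factors of A (the non-unit diagonal entries of the Smith normal form of xI - A over ℚ[x]) are x^3 + 4x - 1, each dividing the next. The characteristic polynomial is their product, x^3 + 4x - 1.

The rational canonical form is the block-diagonal matrix of companion matrices C(f_i):
R = [[0, 0, 1], [1, 0, -4], [0, 1, 0]].

Note the characteristic polynomial does not split into linear factors over ℚ, so A has no Jordan form over ℚ; the rational canonical form exists over any field.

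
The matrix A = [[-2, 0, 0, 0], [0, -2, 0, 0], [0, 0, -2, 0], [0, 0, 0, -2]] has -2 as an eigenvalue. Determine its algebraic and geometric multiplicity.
algebraic multiplicity 4, geometric multiplicity 4

The characteristic polynomial is (x + 2)^4, so the factor x + 2 appears with exponent 4: the algebraic multiplicity is 4.

rank(A + 2I) = 0, so the eigenspace has dimension 4 - 0 = 4: the geometric multiplicity is 4.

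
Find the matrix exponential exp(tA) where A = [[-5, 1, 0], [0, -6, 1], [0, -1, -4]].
A has Jordan form J = [[-5, 1, 0], [0, -5, 1], [0, 0, -5]] with A = PJP^{-1}, so e^{tA} = P e^{tJ} P^{-1}.

For a Jordan block J_k(λ), e^{tJ_k(λ)} = e^{λt} · (I + tN + t^2 N^2/2! + ... + t^{k-1} N^{k-1}/(k-1)!) where N is the nilpotent superdiagonal part.

Assembling the blocks and conjugating back gives the entries of e^{tA} as shown above.

e^{tA} = [[e^{-5*t}, t*(2 - t)*e^{-5*t}/2, t^2*e^{-5*t}/2], [0, (1 - t)*e^{-5*t}, t*e^{-5*t}], [0, -t*e^{-5*t}, (t + 1)*e^{-5*t}]]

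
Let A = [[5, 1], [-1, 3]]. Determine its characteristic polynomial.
χ_A(x) = (x - 4)^2

xI - A = [[x - 5, -1], [1, x - 3]].

Expanding det(xI - A) along the first row:
det(xI - A) = + (x - 5)·det([[x - 3]]) - (-1)·det([[1]]).

Evaluating gives χ_A(x) = x^2 - 8x + 16 = (x - 4)^2.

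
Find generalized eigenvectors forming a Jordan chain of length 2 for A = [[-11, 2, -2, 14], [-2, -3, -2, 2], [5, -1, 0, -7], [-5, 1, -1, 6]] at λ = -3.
We seek v_1 ∈ ker((A + 3I)^2) \ ker(A + 3I), then set v_{i+1} = (A + 3I) v_i.

One such chain is v_1 = [[4, 1, -2, 2]]^T, v_2 = [[2, 0, -1, 1]]^T. Check: (A + 3I) v_2 = [[0, 0, 0, 0]]^T = 0.

v_1 = [[4, 1, -2, 2]]^T, v_2 = [[2, 0, -1, 1]]^T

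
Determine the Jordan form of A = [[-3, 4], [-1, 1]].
J = [[-1, 1], [0, -1]]

The characteristic polynomial is det(xI - A) = (x + 1)^2, so the eigenvalues are -1 (algebraic multiplicity 2).

For λ = -1: rank(A + I) = 1, rank((A + I)^2) = 0. The eigenspace has dimension 2 - 1 = 1, so there is 1 Jordan block; the rank sequence gives block sizes [2].

Assembling the blocks gives the Jordan form J above.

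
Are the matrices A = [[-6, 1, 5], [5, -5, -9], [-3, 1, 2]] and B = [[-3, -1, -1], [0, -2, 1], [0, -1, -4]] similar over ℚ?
No.

Both have characteristic polynomial (x + 3)^3, but the minimal polynomial of A is (x + 3)^3 while the minimal polynomial of B is (x + 3)^2. The minimal polynomial is a similarity invariant, so A and B are not similar.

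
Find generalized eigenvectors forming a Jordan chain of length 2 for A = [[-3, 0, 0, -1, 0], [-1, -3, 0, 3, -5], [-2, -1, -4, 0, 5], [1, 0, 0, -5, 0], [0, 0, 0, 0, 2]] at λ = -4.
v_1 = [[0, 1, 1, -1, 0]]^T, v_2 = [[1, -2, -1, 1, 0]]^T

We seek v_1 ∈ ker((A + 4I)^2) \ ker(A + 4I), then set v_{i+1} = (A + 4I) v_i.

One such chain is v_1 = [[0, 1, 1, -1, 0]]^T, v_2 = [[1, -2, -1, 1, 0]]^T. Check: (A + 4I) v_2 = [[0, 0, 0, 0, 0]]^T = 0.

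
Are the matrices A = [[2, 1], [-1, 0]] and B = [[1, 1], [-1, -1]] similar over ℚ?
No.

trace(A) = 2 but trace(B) = 0. The trace is a similarity invariant, so A and B are not similar.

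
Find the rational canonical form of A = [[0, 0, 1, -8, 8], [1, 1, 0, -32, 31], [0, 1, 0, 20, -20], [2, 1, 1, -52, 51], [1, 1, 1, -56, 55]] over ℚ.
The invariant factors of A (the non-unit diagonal entries of the Smith normal form of xI - A over ℚ[x]) are (x - 2)^2(x^3 + 4x - 4), each dividing the next. The characteristic polynomial is their product, (x - 2)^2(x^3 + 4x - 4).

The rational canonical form is the block-diagonal matrix of companion matrices C(f_i):
R = [[0, 0, 0, 0, 16], [1, 0, 0, 0, -32], [0, 1, 0, 0, 20], [0, 0, 1, 0, -8], [0, 0, 0, 1, 4]].

Note the characteristic polynomial does not split into linear factors over ℚ, so A has no Jordan form over ℚ; the rational canonical form exists over any field.

R = [[0, 0, 0, 0, 16], [1, 0, 0, 0, -32], [0, 1, 0, 0, 20], [0, 0, 1, 0, -8], [0, 0, 0, 1, 4]]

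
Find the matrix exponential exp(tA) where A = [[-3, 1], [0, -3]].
e^{tA} = [[e^{-3*t}, t*e^{-3*t}], [0, e^{-3*t}]]

A has Jordan form J = [[-3, 1], [0, -3]] with A = PJP^{-1}, so e^{tA} = P e^{tJ} P^{-1}.

For a Jordan block J_k(λ), e^{tJ_k(λ)} = e^{λt} · (I + tN + t^2 N^2/2! + ... + t^{k-1} N^{k-1}/(k-1)!) where N is the nilpotent superdiagonal part.

Assembling the blocks and conjugating back gives the entries of e^{tA} as shown above.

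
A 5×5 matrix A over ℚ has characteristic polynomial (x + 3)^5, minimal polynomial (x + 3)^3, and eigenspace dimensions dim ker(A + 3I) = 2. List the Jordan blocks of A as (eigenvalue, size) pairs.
Jordan blocks: (-3, 3), (-3, 2)

λ = -3: algebraic multiplicity 5 (exponent in χ_A), largest block size 3 (exponent in m_A), 2 blocks (geometric multiplicity). These force block sizes [3, 2].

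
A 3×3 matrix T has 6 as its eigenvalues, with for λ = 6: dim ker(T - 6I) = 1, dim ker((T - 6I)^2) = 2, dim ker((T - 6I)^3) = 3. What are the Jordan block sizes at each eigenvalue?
λ = 6: successive nullity increments [1, 1, 1] count blocks of size ≥ k; block sizes are [3].

Jordan blocks: (6, 3)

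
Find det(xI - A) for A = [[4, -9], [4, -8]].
χ_A(x) = (x + 2)^2

xI - A = [[x - 4, 9], [-4, x + 8]].

Expanding det(xI - A) along the first row:
det(xI - A) = + (x - 4)·det([[x + 8]]) - (9)·det([[-4]]).

Evaluating gives χ_A(x) = x^2 + 4x + 4 = (x + 2)^2.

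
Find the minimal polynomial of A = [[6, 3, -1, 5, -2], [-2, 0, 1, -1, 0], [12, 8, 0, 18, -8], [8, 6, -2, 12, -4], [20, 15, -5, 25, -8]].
The characteristic polynomial factors as (x - 2)^5. The minimal polynomial is ∏(x - λ)^{k_λ} where k_λ is the size of the largest Jordan block at λ.

For λ = 2: rank(A - 2I) = 2, and the largest Jordan block has size 3 (the smallest k with rank((A - 2I)^k) = rank((A - 2I)^(k+1))).

So m_A(x) = (x - 2)^3.

m_A(x) = (x - 2)^3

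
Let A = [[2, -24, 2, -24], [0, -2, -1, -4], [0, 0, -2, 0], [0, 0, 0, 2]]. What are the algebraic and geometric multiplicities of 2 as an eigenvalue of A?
algebraic multiplicity 2, geometric multiplicity 2

The characteristic polynomial is (x - 2)^2(x + 2)^2, so the factor x - 2 appears with exponent 2: the algebraic multiplicity is 2.

rank(A - 2I) = 2, so the eigenspace has dimension 4 - 2 = 2: the geometric multiplicity is 2.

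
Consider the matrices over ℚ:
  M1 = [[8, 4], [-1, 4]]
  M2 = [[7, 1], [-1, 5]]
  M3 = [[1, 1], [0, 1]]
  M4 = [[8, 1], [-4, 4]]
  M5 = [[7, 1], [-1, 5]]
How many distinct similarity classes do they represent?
2 classes: {M1, M2, M4, M5}, {M3}

Characteristic polynomials: χ_{M1} = (x - 6)^2, χ_{M2} = (x - 6)^2, χ_{M3} = (x - 1)^2, χ_{M4} = (x - 6)^2, χ_{M5} = (x - 6)^2.

{M1, M2, M4, M5}: invariant factors (x - 6)^2.

{M3}: invariant factors (x - 1)^2.

Matrices are similar if and only if their invariant-factor lists agree; the partition into similarity classes is {M1, M2, M4, M5}, {M3}.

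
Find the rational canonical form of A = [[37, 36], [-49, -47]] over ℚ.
The invariant factors of A (the non-unit diagonal entries of the Smith normal form of xI - A over ℚ[x]) are (x + 5)^2, each dividing the next. The characteristic polynomial is their product, (x + 5)^2.

The rational canonical form is the block-diagonal matrix of companion matrices C(f_i):
R = [[0, -25], [1, -10]].

R = [[0, -25], [1, -10]]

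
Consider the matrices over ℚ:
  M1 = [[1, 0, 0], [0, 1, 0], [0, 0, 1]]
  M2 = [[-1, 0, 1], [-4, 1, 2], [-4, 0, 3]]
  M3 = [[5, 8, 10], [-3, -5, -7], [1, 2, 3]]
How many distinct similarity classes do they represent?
Characteristic polynomials: χ_{M1} = (x - 1)^3, χ_{M2} = (x - 1)^3, χ_{M3} = (x - 1)^3.

{M1}: invariant factors x - 1, x - 1, x - 1.

{M2}: invariant factors x - 1, (x - 1)^2.

{M3}: invariant factors (x - 1)^3.

Matrices are similar if and only if their invariant-factor lists agree; the partition into similarity classes is {M1}, {M2}, {M3}.

3 classes: {M1}, {M2}, {M3}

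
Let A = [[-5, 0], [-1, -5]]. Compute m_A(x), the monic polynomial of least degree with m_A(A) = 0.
m_A(x) = (x + 5)^2

The characteristic polynomial factors as (x + 5)^2. The minimal polynomial is ∏(x - λ)^{k_λ} where k_λ is the size of the largest Jordan block at λ.

For λ = -5: rank(A + 5I) = 1, and the largest Jordan block has size 2 (the smallest k with rank((A + 5I)^k) = rank((A + 5I)^(k+1))).

So m_A(x) = (x + 5)^2.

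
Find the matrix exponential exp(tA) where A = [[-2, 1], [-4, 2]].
A has Jordan form J = [[0, 1], [0, 0]] with A = PJP^{-1}, so e^{tA} = P e^{tJ} P^{-1}.

For a Jordan block J_k(λ), e^{tJ_k(λ)} = e^{λt} · (I + tN + t^2 N^2/2! + ... + t^{k-1} N^{k-1}/(k-1)!) where N is the nilpotent superdiagonal part.

Assembling the blocks and conjugating back gives the entries of e^{tA} as shown above.

e^{tA} = [[1 - 2*t, t], [-4*t, 2*t + 1]]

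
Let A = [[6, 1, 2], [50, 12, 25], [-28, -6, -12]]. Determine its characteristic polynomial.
χ_A(x) = (x - 2)^3

xI - A = [[x - 6, -1, -2], [-50, x - 12, -25], [28, 6, x + 12]].

Expanding det(xI - A) along the first row:
det(xI - A) = + (x - 6)·det([[x - 12, -25], [6, x + 12]]) - (-1)·det([[-50, -25], [28, x + 12]]) + (-2)·det([[-50, x - 12], [28, 6]]).

Evaluating gives χ_A(x) = x^3 - 6x^2 + 12x - 8 = (x - 2)^3.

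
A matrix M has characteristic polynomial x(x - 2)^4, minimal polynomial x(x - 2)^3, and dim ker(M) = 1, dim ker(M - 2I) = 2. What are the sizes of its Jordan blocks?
Jordan blocks: (0, 1), (2, 3), (2, 1)

λ = 0: algebraic multiplicity 1 (exponent in χ_M), largest block size 1 (exponent in m_M), 1 block (geometric multiplicity). This forces block sizes [1].
λ = 2: algebraic multiplicity 4 (exponent in χ_M), largest block size 3 (exponent in m_M), 2 blocks (geometric multiplicity). These force block sizes [3, 1].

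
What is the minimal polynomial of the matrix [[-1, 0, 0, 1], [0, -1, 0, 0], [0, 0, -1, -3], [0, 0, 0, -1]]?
The characteristic polynomial factors as (x + 1)^4. The minimal polynomial is ∏(x - λ)^{k_λ} where k_λ is the size of the largest Jordan block at λ.

For λ = -1: rank(A + I) = 1, and the largest Jordan block has size 2 (the smallest k with rank((A + I)^k) = rank((A + I)^(k+1))).

So m_A(x) = (x + 1)^2.

m_A(x) = (x + 1)^2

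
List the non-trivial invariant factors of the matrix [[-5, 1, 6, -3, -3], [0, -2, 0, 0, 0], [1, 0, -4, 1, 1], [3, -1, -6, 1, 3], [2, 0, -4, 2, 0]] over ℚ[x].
The Jordan structure of A has elementary divisors (x + 2)^2, (x + 2)^2, (x + 2). Arranging the block sizes at each eigenvalue in decreasing order and taking row products gives the invariant factors.

Invariant factors (smallest first, each dividing the next): x + 2, (x + 2)^2, (x + 2)^2.

Check: the last factor (x + 2)^2 is the minimal polynomial, and the product (x + 2)^5 is the characteristic polynomial.

x + 2, (x + 2)^2, (x + 2)^2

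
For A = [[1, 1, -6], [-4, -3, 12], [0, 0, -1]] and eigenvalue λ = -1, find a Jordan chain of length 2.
v_1 = [[-1, 1, 0]]^T, v_2 = [[-1, 2, 0]]^T

We seek v_1 ∈ ker((A + I)^2) \ ker(A + I), then set v_{i+1} = (A + I) v_i.

One such chain is v_1 = [[-1, 1, 0]]^T, v_2 = [[-1, 2, 0]]^T. Check: (A + I) v_2 = [[0, 0, 0]]^T = 0.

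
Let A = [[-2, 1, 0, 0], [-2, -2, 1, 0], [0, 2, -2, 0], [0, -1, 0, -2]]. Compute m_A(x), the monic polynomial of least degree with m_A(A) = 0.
The characteristic polynomial factors as (x + 2)^4. The minimal polynomial is ∏(x - λ)^{k_λ} where k_λ is the size of the largest Jordan block at λ.

For λ = -2: rank(A + 2I) = 2, and the largest Jordan block has size 3 (the smallest k with rank((A + 2I)^k) = rank((A + 2I)^(k+1))).

So m_A(x) = (x + 2)^3.

m_A(x) = (x + 2)^3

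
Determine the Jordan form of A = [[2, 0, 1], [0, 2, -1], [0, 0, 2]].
J = [[2, 1, 0], [0, 2, 0], [0, 0, 2]]

The characteristic polynomial is det(xI - A) = (x - 2)^3, so the eigenvalues are 2 (algebraic multiplicity 3).

For λ = 2: rank(A - 2I) = 1, rank((A - 2I)^2) = 0. The eigenspace has dimension 3 - 1 = 2, so there are 2 Jordan blocks; the rank sequence gives block sizes [2, 1].

Assembling the blocks gives the Jordan form J above.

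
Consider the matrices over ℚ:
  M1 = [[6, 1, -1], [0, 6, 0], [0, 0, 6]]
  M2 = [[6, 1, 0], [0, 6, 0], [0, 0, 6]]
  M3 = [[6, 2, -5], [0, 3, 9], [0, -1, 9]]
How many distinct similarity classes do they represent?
Characteristic polynomials: χ_{M1} = (x - 6)^3, χ_{M2} = (x - 6)^3, χ_{M3} = (x - 6)^3.

{M1, M2}: invariant factors x - 6, (x - 6)^2.

{M3}: invariant factors (x - 6)^3.

Matrices are similar if and only if their invariant-factor lists agree; the partition into similarity classes is {M1, M2}, {M3}.

2 classes: {M1, M2}, {M3}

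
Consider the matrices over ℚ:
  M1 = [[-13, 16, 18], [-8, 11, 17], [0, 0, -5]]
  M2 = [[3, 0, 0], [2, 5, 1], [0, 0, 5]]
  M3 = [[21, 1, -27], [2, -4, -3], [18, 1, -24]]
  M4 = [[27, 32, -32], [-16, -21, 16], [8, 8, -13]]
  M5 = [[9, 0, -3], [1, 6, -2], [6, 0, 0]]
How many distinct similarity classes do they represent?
4 classes: {M1, M3}, {M2}, {M4}, {M5}

Characteristic polynomials: χ_{M1} = (x - 3)(x + 5)^2, χ_{M2} = (x - 5)^2(x - 3), χ_{M3} = (x - 3)(x + 5)^2, χ_{M4} = (x - 3)(x + 5)^2, χ_{M5} = (x - 6)^2(x - 3).

{M1, M3}: invariant factors (x - 3)(x + 5)^2.

{M2}: invariant factors (x - 5)^2(x - 3).

{M4}: invariant factors x + 5, (x - 3)(x + 5).

{M5}: invariant factors (x - 6)^2(x - 3).

Matrices are similar if and only if their invariant-factor lists agree; the partition into similarity classes is {M1, M3}, {M2}, {M4}, {M5}.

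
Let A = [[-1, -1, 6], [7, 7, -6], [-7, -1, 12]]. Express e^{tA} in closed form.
e^{tA} = [[(1 - 7*t)*e^{6*t}, -t*e^{6*t}, 6*t*e^{6*t}], [7*t*e^{6*t}, (t + 1)*e^{6*t}, -6*t*e^{6*t}], [-7*t*e^{6*t}, -t*e^{6*t}, (6*t + 1)*e^{6*t}]]

A has Jordan form J = [[6, 1, 0], [0, 6, 0], [0, 0, 6]] with A = PJP^{-1}, so e^{tA} = P e^{tJ} P^{-1}.

For a Jordan block J_k(λ), e^{tJ_k(λ)} = e^{λt} · (I + tN + t^2 N^2/2! + ... + t^{k-1} N^{k-1}/(k-1)!) where N is the nilpotent superdiagonal part.

Assembling the blocks and conjugating back gives the entries of e^{tA} as shown above.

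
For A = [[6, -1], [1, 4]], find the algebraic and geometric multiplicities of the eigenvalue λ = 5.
algebraic multiplicity 2, geometric multiplicity 1

The characteristic polynomial is (x - 5)^2, so the factor x - 5 appears with exponent 2: the algebraic multiplicity is 2.

rank(A - 5I) = 1, so the eigenspace has dimension 2 - 1 = 1: the geometric multiplicity is 1.

Since 1 < 2, A is not diagonalizable.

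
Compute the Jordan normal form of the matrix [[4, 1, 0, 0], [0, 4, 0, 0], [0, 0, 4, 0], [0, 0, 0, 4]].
J = [[4, 1, 0, 0], [0, 4, 0, 0], [0, 0, 4, 0], [0, 0, 0, 4]]

The characteristic polynomial is det(xI - A) = (x - 4)^4, so the eigenvalues are 4 (algebraic multiplicity 4).

For λ = 4: rank(A - 4I) = 1, rank((A - 4I)^2) = 0. The eigenspace has dimension 4 - 1 = 3, so there are 3 Jordan blocks; the rank sequence gives block sizes [2, 1, 1].

Assembling the blocks gives the Jordan form J above.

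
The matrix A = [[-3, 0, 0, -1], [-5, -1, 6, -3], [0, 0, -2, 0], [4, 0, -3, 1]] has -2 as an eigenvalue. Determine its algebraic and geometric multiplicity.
The characteristic polynomial is (x + 1)^3(x + 2), so the factor x + 2 appears with exponent 1: the algebraic multiplicity is 1.

rank(A + 2I) = 3, so the eigenspace has dimension 4 - 3 = 1: the geometric multiplicity is 1.

algebraic multiplicity 1, geometric multiplicity 1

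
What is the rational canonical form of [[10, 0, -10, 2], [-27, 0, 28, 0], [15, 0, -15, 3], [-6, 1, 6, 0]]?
The invariant factors of A (the non-unit diagonal entries of the Smith normal form of xI - A over ℚ[x]) are x(x + 5)(x^2 - 6), each dividing the next. The characteristic polynomial is their product, x(x + 5)(x^2 - 6).

The rational canonical form is the block-diagonal matrix of companion matrices C(f_i):
R = [[0, 0, 0, 0], [1, 0, 0, 30], [0, 1, 0, 6], [0, 0, 1, -5]].

Note the characteristic polynomial does not split into linear factors over ℚ, so A has no Jordan form over ℚ; the rational canonical form exists over any field.

R = [[0, 0, 0, 0], [1, 0, 0, 30], [0, 1, 0, 6], [0, 0, 1, -5]]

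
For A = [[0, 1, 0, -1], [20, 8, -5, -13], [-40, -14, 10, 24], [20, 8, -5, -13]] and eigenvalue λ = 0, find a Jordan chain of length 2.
We seek v_1 ∈ ker(A^2) \ ker(A), then set v_{i+1} = A v_i.

One such chain is v_1 = [[0, 3, 0, 2]]^T, v_2 = [[1, -2, 6, -2]]^T. Check: A v_2 = [[0, 0, 0, 0]]^T = 0.

v_1 = [[0, 3, 0, 2]]^T, v_2 = [[1, -2, 6, -2]]^T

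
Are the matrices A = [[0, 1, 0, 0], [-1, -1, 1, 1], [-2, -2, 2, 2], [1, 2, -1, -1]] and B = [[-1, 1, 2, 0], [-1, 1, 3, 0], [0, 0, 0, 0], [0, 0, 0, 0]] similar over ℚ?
Two matrices over a field are similar if and only if they have the same invariant factors.

Both A and B have characteristic polynomial x^4 and minimal polynomial x^3. Computing further, both have invariant factors x, x^3. Hence A and B are similar.

Yes.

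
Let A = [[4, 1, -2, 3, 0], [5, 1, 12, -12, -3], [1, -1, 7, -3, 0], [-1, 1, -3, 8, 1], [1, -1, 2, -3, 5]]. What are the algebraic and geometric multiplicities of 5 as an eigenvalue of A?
algebraic multiplicity 5, geometric multiplicity 2

The characteristic polynomial is (x - 5)^5, so the factor x - 5 appears with exponent 5: the algebraic multiplicity is 5.

rank(A - 5I) = 3, so the eigenspace has dimension 5 - 3 = 2: the geometric multiplicity is 2.

Since 2 < 5, A is not diagonalizable.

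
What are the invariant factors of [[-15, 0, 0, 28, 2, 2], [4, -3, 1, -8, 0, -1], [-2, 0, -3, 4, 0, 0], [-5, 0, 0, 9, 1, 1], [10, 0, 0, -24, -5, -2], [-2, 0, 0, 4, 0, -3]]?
The Jordan structure of A has elementary divisors (x + 5), (x + 3)^2, (x + 3)^2, (x + 3). Arranging the block sizes at each eigenvalue in decreasing order and taking row products gives the invariant factors.

Invariant factors (smallest first, each dividing the next): x + 3, (x + 3)^2, (x + 3)^2(x + 5).

Check: the last factor (x + 3)^2(x + 5) is the minimal polynomial, and the product (x + 3)^5(x + 5) is the characteristic polynomial.

x + 3, (x + 3)^2, (x + 3)^2(x + 5)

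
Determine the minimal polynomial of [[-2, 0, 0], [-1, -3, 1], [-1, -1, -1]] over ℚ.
m_A(x) = (x + 2)^2

The characteristic polynomial factors as (x + 2)^3. The minimal polynomial is ∏(x - λ)^{k_λ} where k_λ is the size of the largest Jordan block at λ.

For λ = -2: rank(A + 2I) = 1, and the largest Jordan block has size 2 (the smallest k with rank((A + 2I)^k) = rank((A + 2I)^(k+1))).

So m_A(x) = (x + 2)^2.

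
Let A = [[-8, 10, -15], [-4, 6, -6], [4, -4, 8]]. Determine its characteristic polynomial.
xI - A = [[x + 8, -10, 15], [4, x - 6, 6], [-4, 4, x - 8]].

Expanding det(xI - A) along the first row:
det(xI - A) = + (x + 8)·det([[x - 6, 6], [4, x - 8]]) - (-10)·det([[4, 6], [-4, x - 8]]) + (15)·det([[4, x - 6], [-4, 4]]).

Evaluating gives χ_A(x) = x^3 - 6x^2 + 12x - 8 = (x - 2)^3.

χ_A(x) = (x - 2)^3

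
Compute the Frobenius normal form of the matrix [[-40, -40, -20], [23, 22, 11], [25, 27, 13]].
R = [[0, 0, -20], [1, 0, -9], [0, 1, -5]]

The invariant factors of A (the non-unit diagonal entries of the Smith normal form of xI - A over ℚ[x]) are (x + 4)(x^2 + x + 5), each dividing the next. The characteristic polynomial is their product, (x + 4)(x^2 + x + 5).

The rational canonical form is the block-diagonal matrix of companion matrices C(f_i):
R = [[0, 0, -20], [1, 0, -9], [0, 1, -5]].

Note the characteristic polynomial does not split into linear factors over ℚ, so A has no Jordan form over ℚ; the rational canonical form exists over any field.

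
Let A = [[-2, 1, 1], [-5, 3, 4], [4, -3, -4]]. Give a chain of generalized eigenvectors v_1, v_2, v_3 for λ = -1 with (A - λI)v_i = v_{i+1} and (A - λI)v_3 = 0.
We seek v_1 ∈ ker((A + I)^3) \ ker((A + I)^2), then set v_{i+1} = (A + I) v_i.

One such chain is v_1 = [[1, 0, 2]]^T, v_2 = [[1, 3, -2]]^T, v_3 = [[0, -1, 1]]^T. Check: (A + I) v_3 = [[0, 0, 0]]^T = 0.

v_1 = [[1, 0, 2]]^T, v_2 = [[1, 3, -2]]^T, v_3 = [[0, -1, 1]]^T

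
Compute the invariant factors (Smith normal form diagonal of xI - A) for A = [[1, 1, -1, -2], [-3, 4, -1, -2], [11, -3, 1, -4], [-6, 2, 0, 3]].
(x - 3)(x - 2)^3

The Jordan structure of A has elementary divisors (x - 2)^3, (x - 3). Arranging the block sizes at each eigenvalue in decreasing order and taking row products gives the invariant factors.

Invariant factors (smallest first, each dividing the next): (x - 3)(x - 2)^3.

Check: the last factor (x - 3)(x - 2)^3 is the minimal polynomial, and the product (x - 3)(x - 2)^3 is the characteristic polynomial.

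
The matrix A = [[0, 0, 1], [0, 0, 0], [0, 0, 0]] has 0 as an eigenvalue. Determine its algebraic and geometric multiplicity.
The characteristic polynomial is x^3, so the factor x appears with exponent 3: the algebraic multiplicity is 3.

rank(A) = 1, so the eigenspace has dimension 3 - 1 = 2: the geometric multiplicity is 2.

Since 2 < 3, A is not diagonalizable.

algebraic multiplicity 3, geometric multiplicity 2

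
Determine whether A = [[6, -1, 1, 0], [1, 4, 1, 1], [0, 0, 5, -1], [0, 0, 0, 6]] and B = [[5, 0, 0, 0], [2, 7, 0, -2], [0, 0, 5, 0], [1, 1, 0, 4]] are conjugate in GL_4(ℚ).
No.

Both have characteristic polynomial (x - 6)(x - 5)^3, but the minimal polynomial of A is (x - 6)(x - 5)^2 while the minimal polynomial of B is (x - 6)(x - 5). The minimal polynomial is a similarity invariant, so A and B are not similar.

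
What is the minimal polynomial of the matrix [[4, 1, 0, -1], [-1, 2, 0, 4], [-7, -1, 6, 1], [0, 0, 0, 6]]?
m_A(x) = (x - 6)(x - 3)^2

The characteristic polynomial factors as (x - 6)^2(x - 3)^2. The minimal polynomial is ∏(x - λ)^{k_λ} where k_λ is the size of the largest Jordan block at λ.

For λ = 3: rank(A - 3I) = 3, and the largest Jordan block has size 2 (the smallest k with rank((A - 3I)^k) = rank((A - 3I)^(k+1))).
For λ = 6: rank(A - 6I) = 2, and the largest Jordan block has size 1 (the smallest k with rank((A - 6I)^k) = rank((A - 6I)^(k+1))).

So m_A(x) = (x - 6)(x - 3)^2.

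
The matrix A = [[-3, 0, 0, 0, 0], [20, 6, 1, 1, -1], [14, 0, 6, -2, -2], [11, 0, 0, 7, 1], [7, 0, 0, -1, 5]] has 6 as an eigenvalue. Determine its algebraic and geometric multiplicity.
algebraic multiplicity 4, geometric multiplicity 2

The characteristic polynomial is (x - 6)^4(x + 3), so the factor x - 6 appears with exponent 4: the algebraic multiplicity is 4.

rank(A - 6I) = 3, so the eigenspace has dimension 5 - 3 = 2: the geometric multiplicity is 2.

Since 2 < 4, A is not diagonalizable.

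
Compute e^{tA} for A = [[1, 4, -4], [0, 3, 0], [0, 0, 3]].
A has Jordan form J = [[1, 0, 0], [0, 3, 0], [0, 0, 3]] with A = PJP^{-1}, so e^{tA} = P e^{tJ} P^{-1}.

For a Jordan block J_k(λ), e^{tJ_k(λ)} = e^{λt} · (I + tN + t^2 N^2/2! + ... + t^{k-1} N^{k-1}/(k-1)!) where N is the nilpotent superdiagonal part.

Assembling the blocks and conjugating back gives the entries of e^{tA} as shown above.

e^{tA} = [[e^{t}, 2*(e^{2*t} - 1)*e^{t}, 2*(1 - e^{2*t})*e^{t}], [0, e^{3*t}, 0], [0, 0, e^{3*t}]]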